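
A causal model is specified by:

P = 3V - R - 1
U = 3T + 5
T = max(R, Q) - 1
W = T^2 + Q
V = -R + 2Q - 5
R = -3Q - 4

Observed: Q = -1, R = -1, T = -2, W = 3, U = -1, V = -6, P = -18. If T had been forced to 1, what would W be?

0

The intervention breaks the incoming arrows to T: T = max(R, Q) - 1 no longer applies, and T = 1.
W = T^2 + Q  [with T=1, Q=-1]  = 0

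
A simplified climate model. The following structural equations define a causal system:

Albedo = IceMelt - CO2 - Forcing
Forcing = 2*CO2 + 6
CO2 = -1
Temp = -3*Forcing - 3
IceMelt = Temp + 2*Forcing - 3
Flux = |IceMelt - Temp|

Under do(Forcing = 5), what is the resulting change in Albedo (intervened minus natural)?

-2

do(Forcing=5) replaces the equation Forcing = 2*CO2 + 6 with the constant Forcing = 5.
Temp = -3*Forcing - 3  [with Forcing=5]  = -18
IceMelt = Temp + 2*Forcing - 3  [with Temp=-18, Forcing=5]  = -11
Albedo = IceMelt - CO2 - Forcing  [with IceMelt=-11, CO2=-1, Forcing=5]  = -15
Without intervention: Forcing = 2*CO2 + 6  [with CO2=-1]  = 4; Temp = -3*Forcing - 3  [with Forcing=4]  = -15; IceMelt = Temp + 2*Forcing - 3  [with Temp=-15, Forcing=4]  = -10; Albedo = IceMelt - CO2 - Forcing  [with IceMelt=-10, CO2=-1, Forcing=4]  = -13.
Change = -15 − (-13) = -2.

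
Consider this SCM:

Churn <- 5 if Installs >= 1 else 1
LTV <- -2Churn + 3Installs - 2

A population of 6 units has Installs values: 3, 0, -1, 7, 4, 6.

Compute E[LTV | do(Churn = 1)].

Every unit gets Churn=1 under the intervention. LTV values become 5, -4, -7, 17, 8, 14; E[LTV|do(Churn=1)] = 5.5.

5.5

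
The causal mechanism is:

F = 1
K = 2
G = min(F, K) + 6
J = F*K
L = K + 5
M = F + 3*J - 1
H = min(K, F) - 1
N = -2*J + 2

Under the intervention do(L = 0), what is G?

7

do(L=0) replaces the equation L = K + 5 with the constant L = 0.
G is not downstream of the intervention, so its value is determined by the original equations.
G = min(F, K) + 6  [with F=1, K=2]  = 7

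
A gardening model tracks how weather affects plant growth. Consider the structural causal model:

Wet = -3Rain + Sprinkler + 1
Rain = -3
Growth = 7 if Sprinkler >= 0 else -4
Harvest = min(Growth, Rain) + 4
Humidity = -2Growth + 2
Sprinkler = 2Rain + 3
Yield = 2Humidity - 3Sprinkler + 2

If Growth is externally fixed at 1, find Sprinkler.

The intervention breaks the incoming arrows to Growth: Growth = 7 if Sprinkler >= 0 else -4 no longer applies, and Growth = 1.
Since Sprinkler is not a descendant of the intervened variable, it is unaffected.
Sprinkler = 2Rain + 3  [with Rain=-3]  = -3

-3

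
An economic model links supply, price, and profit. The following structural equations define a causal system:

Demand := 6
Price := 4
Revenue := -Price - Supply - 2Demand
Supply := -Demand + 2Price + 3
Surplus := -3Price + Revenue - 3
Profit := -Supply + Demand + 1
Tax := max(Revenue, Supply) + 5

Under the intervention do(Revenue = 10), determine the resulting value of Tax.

15

Intervening sets Revenue = 10 and removes its equation (Revenue := -Price - Supply - 2Demand).
Supply = -Demand + 2Price + 3  [with Demand=6, Price=4]  = 5
Tax = max(Revenue, Supply) + 5  [with Revenue=10, Supply=5]  = 15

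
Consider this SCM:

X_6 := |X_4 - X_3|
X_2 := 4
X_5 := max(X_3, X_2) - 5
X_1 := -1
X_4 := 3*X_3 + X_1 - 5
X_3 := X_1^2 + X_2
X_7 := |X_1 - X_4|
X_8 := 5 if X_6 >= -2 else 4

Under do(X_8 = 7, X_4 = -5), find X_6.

The joint intervention fixes X_8 = 7, X_4 = -5, removing each variable's own equation.
X_3 = X_1^2 + X_2  [with X_1=-1, X_2=4]  = 5
X_6 = |X_4 - X_3|  [with X_4=-5, X_3=5]  = 10

10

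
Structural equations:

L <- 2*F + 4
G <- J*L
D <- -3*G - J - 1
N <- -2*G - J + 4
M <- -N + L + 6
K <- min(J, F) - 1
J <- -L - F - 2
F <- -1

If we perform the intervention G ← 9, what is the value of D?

-25

Under do(G=9), the mechanism G <- J*L is discarded; G is fixed at 9.
L = 2*F + 4  [with F=-1]  = 2
J = -L - F - 2  [with L=2, F=-1]  = -3
D = -3*G - J - 1  [with G=9, J=-3]  = -25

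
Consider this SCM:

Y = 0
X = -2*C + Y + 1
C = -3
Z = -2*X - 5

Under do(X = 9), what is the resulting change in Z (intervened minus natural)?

-4

The intervention breaks the incoming arrows to X: X = -2*C + Y + 1 no longer applies, and X = 9.
Z = -2*X - 5  [with X=9]  = -23
Without intervention: X = -2*C + Y + 1  [with C=-3, Y=0]  = 7; Z = -2*X - 5  [with X=7]  = -19.
Change = -23 − (-19) = -4.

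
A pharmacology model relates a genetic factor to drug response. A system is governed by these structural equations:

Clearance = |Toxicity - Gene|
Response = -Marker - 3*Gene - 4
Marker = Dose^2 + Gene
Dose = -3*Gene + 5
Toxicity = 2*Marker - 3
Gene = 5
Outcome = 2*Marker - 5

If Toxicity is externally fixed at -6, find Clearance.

11

The intervention breaks the incoming arrows to Toxicity: Toxicity = 2*Marker - 3 no longer applies, and Toxicity = -6.
Clearance = |Toxicity - Gene|  [with Toxicity=-6, Gene=5]  = 11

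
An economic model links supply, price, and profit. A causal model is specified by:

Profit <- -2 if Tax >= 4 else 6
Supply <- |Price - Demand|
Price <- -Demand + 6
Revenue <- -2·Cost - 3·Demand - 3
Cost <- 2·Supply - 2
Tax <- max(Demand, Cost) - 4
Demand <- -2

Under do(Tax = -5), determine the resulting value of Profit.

Intervening sets Tax = -5 and removes its equation (Tax <- max(Demand, Cost) - 4).
Profit = -2 if Tax >= 4 else 6  [with Tax=-5]  = 6

6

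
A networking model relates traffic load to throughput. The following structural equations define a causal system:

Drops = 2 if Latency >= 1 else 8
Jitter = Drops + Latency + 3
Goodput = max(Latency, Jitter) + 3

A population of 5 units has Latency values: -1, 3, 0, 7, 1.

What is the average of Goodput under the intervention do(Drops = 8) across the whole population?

Under do(Drops=8), Drops's equation is replaced by Drops=8 for every unit. Per-unit Goodput: 13, 17, 14, 21, 15. Mean = 16.

16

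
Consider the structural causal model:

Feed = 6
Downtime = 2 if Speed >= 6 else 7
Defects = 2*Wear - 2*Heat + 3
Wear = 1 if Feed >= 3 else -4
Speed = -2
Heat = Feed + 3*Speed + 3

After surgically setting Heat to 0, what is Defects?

5

do(Heat=0) replaces the equation Heat = Feed + 3*Speed + 3 with the constant Heat = 0.
Wear = 1 if Feed >= 3 else -4  [with Feed=6]  = 1
Defects = 2*Wear - 2*Heat + 3  [with Wear=1, Heat=0]  = 5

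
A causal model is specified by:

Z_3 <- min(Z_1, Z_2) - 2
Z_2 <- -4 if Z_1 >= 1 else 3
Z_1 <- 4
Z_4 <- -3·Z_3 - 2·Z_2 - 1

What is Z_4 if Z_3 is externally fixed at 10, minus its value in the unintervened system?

-48

The intervention breaks the incoming arrows to Z_3: Z_3 <- min(Z_1, Z_2) - 2 no longer applies, and Z_3 = 10.
Z_2 = -4 if Z_1 >= 1 else 3  [with Z_1=4]  = -4
Z_4 = -3·Z_3 - 2·Z_2 - 1  [with Z_3=10, Z_2=-4]  = -23
Without intervention: Z_2 = -4 if Z_1 >= 1 else 3  [with Z_1=4]  = -4; Z_3 = min(Z_1, Z_2) - 2  [with Z_1=4, Z_2=-4]  = -6; Z_4 = -3·Z_3 - 2·Z_2 - 1  [with Z_3=-6, Z_2=-4]  = 25.
Change = -23 − 25 = -48.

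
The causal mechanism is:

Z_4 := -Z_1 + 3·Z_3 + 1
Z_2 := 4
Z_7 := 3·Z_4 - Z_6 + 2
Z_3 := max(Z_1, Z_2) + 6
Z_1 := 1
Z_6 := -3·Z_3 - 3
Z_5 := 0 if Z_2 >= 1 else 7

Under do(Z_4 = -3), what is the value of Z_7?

26

The intervention breaks the incoming arrows to Z_4: Z_4 := -Z_1 + 3·Z_3 + 1 no longer applies, and Z_4 = -3.
Z_3 = max(Z_1, Z_2) + 6  [with Z_1=1, Z_2=4]  = 10
Z_6 = -3·Z_3 - 3  [with Z_3=10]  = -33
Z_7 = 3·Z_4 - Z_6 + 2  [with Z_4=-3, Z_6=-33]  = 26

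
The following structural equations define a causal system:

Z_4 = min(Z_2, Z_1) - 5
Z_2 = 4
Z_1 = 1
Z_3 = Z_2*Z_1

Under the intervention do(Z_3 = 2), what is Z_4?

The intervention breaks the incoming arrows to Z_3: Z_3 = Z_2*Z_1 no longer applies, and Z_3 = 2.
Z_4 is not downstream of the intervention, so its value is determined by the original equations.
Z_4 = min(Z_2, Z_1) - 5  [with Z_2=4, Z_1=1]  = -4

-4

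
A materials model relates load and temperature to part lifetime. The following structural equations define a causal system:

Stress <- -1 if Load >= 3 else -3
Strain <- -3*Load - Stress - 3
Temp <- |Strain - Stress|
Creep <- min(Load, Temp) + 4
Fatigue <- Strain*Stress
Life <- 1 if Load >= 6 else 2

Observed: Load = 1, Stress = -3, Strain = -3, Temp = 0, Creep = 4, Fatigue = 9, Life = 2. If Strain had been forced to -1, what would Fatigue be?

3

The intervention breaks the incoming arrows to Strain: Strain <- -3*Load - Stress - 3 no longer applies, and Strain = -1.
Stress = -1 if Load >= 3 else -3  [with Load=1]  = -3
Fatigue = Strain*Stress  [with Strain=-1, Stress=-3]  = 3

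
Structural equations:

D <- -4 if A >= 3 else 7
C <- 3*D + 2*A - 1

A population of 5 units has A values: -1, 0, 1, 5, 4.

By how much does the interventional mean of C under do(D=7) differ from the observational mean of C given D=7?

Under do(D=7), D's equation is replaced by D=7 for every unit. Per-unit C: 18, 20, 22, 30, 28. Mean = 23.6.
E[C|D=7] averages over only the 3 units with D=7 (A = -1, 0, 1): C = 18, 20, 22, mean 20.
Difference = 23.6 − 20 = 3.6.

3.6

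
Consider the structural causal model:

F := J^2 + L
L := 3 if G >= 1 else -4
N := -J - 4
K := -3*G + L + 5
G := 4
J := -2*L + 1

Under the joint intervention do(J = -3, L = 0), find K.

-7

Setting J = -3, L = 0 by intervention discards those variables' equations.
K = -3*G + L + 5  [with G=4, L=0]  = -7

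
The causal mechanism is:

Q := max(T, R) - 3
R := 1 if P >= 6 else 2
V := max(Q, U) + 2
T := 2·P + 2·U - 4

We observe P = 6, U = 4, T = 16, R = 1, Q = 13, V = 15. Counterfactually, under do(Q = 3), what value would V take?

The intervention breaks the incoming arrows to Q: Q := max(T, R) - 3 no longer applies, and Q = 3.
V = max(Q, U) + 2  [with Q=3, U=4]  = 6

6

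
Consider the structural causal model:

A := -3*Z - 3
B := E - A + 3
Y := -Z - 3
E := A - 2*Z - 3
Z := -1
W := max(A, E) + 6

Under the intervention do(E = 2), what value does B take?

do(E=2) replaces the equation E := A - 2*Z - 3 with the constant E = 2.
A = -3*Z - 3  [with Z=-1]  = 0
B = E - A + 3  [with E=2, A=0]  = 5

5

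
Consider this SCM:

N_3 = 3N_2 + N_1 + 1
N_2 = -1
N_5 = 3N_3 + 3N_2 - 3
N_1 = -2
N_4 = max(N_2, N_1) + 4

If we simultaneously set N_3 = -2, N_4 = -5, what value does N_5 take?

Setting N_3 = -2, N_4 = -5 by intervention discards those variables' equations.
N_5 = 3N_3 + 3N_2 - 3  [with N_3=-2, N_2=-1]  = -12

-12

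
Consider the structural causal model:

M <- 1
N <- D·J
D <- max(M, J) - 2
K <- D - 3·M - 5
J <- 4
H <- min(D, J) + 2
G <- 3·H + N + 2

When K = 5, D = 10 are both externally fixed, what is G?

Setting K = 5, D = 10 by intervention discards those variables' equations.
H = min(D, J) + 2  [with D=10, J=4]  = 6
N = D·J  [with D=10, J=4]  = 40
G = 3·H + N + 2  [with H=6, N=40]  = 60

60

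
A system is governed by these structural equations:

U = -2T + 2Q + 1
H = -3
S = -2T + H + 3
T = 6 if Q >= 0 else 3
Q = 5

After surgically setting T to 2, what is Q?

5

Under do(T=2), the mechanism T = 6 if Q >= 0 else 3 is discarded; T is fixed at 2.
Q is not downstream of the intervention, so its value is determined by the original equations.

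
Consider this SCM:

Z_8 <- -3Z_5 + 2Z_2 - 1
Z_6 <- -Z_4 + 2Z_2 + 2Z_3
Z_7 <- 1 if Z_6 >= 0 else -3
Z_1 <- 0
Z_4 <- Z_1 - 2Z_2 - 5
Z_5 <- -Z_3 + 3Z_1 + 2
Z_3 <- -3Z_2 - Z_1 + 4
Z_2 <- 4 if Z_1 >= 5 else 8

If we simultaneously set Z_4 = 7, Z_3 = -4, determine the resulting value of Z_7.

The joint intervention fixes Z_4 = 7, Z_3 = -4, removing each variable's own equation.
Z_2 = 4 if Z_1 >= 5 else 8  [with Z_1=0]  = 8
Z_6 = -Z_4 + 2Z_2 + 2Z_3  [with Z_4=7, Z_2=8, Z_3=-4]  = 1
Z_7 = 1 if Z_6 >= 0 else -3  [with Z_6=1]  = 1

1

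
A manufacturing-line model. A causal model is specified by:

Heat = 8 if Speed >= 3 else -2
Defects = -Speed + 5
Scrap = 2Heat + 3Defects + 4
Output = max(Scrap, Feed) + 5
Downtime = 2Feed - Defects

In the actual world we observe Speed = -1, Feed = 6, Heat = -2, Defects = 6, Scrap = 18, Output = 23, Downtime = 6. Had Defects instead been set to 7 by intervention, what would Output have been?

26

Under do(Defects=7), the mechanism Defects = -Speed + 5 is discarded; Defects is fixed at 7.
Heat = 8 if Speed >= 3 else -2  [with Speed=-1]  = -2
Scrap = 2Heat + 3Defects + 4  [with Heat=-2, Defects=7]  = 21
Output = max(Scrap, Feed) + 5  [with Scrap=21, Feed=6]  = 26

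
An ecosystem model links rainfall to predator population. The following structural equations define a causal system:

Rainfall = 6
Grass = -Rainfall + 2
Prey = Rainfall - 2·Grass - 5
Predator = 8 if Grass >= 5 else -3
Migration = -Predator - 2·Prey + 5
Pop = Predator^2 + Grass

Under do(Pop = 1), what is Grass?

do(Pop=1) replaces the equation Pop = Predator^2 + Grass with the constant Pop = 1.
Grass is not downstream of the intervention, so its value is determined by the original equations.
Grass = -Rainfall + 2  [with Rainfall=6]  = -4

-4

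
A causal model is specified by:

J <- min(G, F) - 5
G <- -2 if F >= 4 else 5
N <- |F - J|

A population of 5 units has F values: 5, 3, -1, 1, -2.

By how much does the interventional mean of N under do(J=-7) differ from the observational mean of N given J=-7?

Under do(J=-7), J's equation is replaced by J=-7 for every unit. Per-unit N: 12, 10, 6, 8, 5. Mean = 8.2.
Conditioning on J=-7 selects the 2 unit(s) with F ∈ {5, -2}. Their N values: 12, 5. Mean = 8.5.
Difference = 8.2 − 8.5 = -0.3.

-0.3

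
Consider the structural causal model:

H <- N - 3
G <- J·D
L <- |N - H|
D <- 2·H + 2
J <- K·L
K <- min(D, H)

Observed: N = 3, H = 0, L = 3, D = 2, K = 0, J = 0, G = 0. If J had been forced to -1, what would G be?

-2

Intervening sets J = -1 and removes its equation (J <- K·L).
H = N - 3  [with N=3]  = 0
D = 2·H + 2  [with H=0]  = 2
G = J·D  [with J=-1, D=2]  = -2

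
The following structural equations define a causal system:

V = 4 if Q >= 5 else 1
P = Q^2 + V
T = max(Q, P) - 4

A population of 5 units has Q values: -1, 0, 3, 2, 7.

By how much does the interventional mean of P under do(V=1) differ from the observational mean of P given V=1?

Under do(V=1), V's equation is replaced by V=1 for every unit. Per-unit P: 2, 1, 10, 5, 50. Mean = 13.6.
Conditioning on V=1 selects the 4 unit(s) with Q ∈ {-1, 0, 3, 2}. Their P values: 2, 1, 10, 5. Mean = 4.5.
Difference = 13.6 − 4.5 = 9.1.

9.1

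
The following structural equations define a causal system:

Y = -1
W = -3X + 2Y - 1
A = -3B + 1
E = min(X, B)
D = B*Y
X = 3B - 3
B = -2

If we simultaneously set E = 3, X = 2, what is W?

Under do(E = 3, X = 2), each intervened variable's structural equation is replaced by its fixed value.
W = -3X + 2Y - 1  [with X=2, Y=-1]  = -9

-9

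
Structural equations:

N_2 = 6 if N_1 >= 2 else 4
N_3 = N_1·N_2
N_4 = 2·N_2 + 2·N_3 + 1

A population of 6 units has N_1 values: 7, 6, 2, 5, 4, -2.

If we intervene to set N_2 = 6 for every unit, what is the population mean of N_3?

22

do(N_2=6) breaks N_2's dependence on N_1. With N_2=6 fixed, N_3 across the units is 42, 36, 12, 30, 24, -12, mean 22.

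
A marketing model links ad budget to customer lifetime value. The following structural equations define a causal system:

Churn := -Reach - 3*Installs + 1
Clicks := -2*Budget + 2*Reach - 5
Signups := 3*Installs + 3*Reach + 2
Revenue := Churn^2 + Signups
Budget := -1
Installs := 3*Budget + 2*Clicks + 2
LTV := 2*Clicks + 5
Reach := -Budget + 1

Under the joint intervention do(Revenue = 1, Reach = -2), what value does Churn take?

Under do(Revenue = 1, Reach = -2), each intervened variable's structural equation is replaced by its fixed value.
Clicks = -2*Budget + 2*Reach - 5  [with Budget=-1, Reach=-2]  = -7
Installs = 3*Budget + 2*Clicks + 2  [with Budget=-1, Clicks=-7]  = -15
Churn = -Reach - 3*Installs + 1  [with Reach=-2, Installs=-15]  = 48

48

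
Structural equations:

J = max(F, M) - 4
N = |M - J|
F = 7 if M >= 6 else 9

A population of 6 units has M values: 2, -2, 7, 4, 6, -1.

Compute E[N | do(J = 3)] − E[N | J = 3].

-0.5

do(J=3) breaks J's dependence on M. With J=3 fixed, N across the units is 1, 5, 4, 1, 3, 4, mean 3.
Conditioning on J=3 selects the 2 unit(s) with M ∈ {7, 6}. Their N values: 4, 3. Mean = 3.5.
Difference = 3 − 3.5 = -0.5.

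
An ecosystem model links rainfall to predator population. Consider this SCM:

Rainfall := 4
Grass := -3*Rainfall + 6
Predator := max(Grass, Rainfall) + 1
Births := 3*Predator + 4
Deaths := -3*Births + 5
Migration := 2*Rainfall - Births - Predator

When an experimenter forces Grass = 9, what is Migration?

-36

Under do(Grass=9), the mechanism Grass := -3*Rainfall + 6 is discarded; Grass is fixed at 9.
Predator = max(Grass, Rainfall) + 1  [with Grass=9, Rainfall=4]  = 10
Births = 3*Predator + 4  [with Predator=10]  = 34
Migration = 2*Rainfall - Births - Predator  [with Rainfall=4, Births=34, Predator=10]  = -36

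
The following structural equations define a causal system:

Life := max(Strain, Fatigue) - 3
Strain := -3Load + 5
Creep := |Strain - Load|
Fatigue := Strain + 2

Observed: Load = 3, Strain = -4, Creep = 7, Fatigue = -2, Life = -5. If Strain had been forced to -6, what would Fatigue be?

Under do(Strain=-6), the mechanism Strain := -3Load + 5 is discarded; Strain is fixed at -6.
Fatigue = Strain + 2  [with Strain=-6]  = -4

-4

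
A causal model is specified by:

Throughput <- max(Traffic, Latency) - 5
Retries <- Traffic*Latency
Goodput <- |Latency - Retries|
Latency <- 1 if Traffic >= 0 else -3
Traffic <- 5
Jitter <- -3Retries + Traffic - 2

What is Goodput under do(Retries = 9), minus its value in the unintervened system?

4

The intervention breaks the incoming arrows to Retries: Retries <- Traffic*Latency no longer applies, and Retries = 9.
Latency = 1 if Traffic >= 0 else -3  [with Traffic=5]  = 1
Goodput = |Latency - Retries|  [with Latency=1, Retries=9]  = 8
Without intervention: Latency = 1 if Traffic >= 0 else -3  [with Traffic=5]  = 1; Retries = Traffic*Latency  [with Traffic=5, Latency=1]  = 5; Goodput = |Latency - Retries|  [with Latency=1, Retries=5]  = 4.
Change = 8 − 4 = 4.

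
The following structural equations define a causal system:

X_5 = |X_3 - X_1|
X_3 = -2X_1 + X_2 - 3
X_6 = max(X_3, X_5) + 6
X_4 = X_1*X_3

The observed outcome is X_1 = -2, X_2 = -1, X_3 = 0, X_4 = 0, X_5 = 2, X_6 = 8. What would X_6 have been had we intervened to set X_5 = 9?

15

The intervention breaks the incoming arrows to X_5: X_5 = |X_3 - X_1| no longer applies, and X_5 = 9.
X_3 = -2X_1 + X_2 - 3  [with X_1=-2, X_2=-1]  = 0
X_6 = max(X_3, X_5) + 6  [with X_3=0, X_5=9]  = 15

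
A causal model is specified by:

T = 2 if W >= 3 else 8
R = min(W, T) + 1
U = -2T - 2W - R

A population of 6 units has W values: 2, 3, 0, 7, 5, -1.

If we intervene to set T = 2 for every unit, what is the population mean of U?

-11.5

Every unit gets T=2 under the intervention. U values become -11, -13, -5, -21, -17, -2; E[U|do(T=2)] = -11.5.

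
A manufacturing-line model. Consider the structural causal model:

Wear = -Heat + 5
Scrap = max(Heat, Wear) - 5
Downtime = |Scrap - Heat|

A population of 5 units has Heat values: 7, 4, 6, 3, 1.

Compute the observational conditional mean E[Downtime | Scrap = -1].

E[Downtime|Scrap=-1] averages over only the 2 units with Scrap=-1 (Heat = 4, 1): Downtime = 5, 2, mean 3.5.

3.5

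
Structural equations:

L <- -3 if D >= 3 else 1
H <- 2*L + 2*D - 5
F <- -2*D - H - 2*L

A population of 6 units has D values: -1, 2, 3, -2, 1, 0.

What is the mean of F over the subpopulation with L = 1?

Observing L=1 restricts to units where L's equation naturally yields 1: D ∈ {-1, 2, -2, 1, 0}. In that subpopulation F = 5, -7, 9, -3, 1, mean 1.

1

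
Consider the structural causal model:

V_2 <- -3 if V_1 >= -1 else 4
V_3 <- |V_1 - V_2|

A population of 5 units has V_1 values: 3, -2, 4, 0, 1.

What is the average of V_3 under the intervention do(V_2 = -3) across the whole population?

Under do(V_2=-3), V_2's equation is replaced by V_2=-3 for every unit. Per-unit V_3: 6, 1, 7, 3, 4. Mean = 4.2.

4.2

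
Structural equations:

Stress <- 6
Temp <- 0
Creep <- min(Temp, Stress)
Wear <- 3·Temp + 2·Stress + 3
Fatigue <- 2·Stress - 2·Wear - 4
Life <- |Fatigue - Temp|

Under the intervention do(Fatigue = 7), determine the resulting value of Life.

The intervention breaks the incoming arrows to Fatigue: Fatigue <- 2·Stress - 2·Wear - 4 no longer applies, and Fatigue = 7.
Life = |Fatigue - Temp|  [with Fatigue=7, Temp=0]  = 7

7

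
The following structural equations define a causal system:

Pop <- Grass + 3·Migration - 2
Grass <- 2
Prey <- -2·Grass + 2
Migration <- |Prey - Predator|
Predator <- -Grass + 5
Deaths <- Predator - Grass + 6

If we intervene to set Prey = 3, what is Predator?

3

The intervention breaks the incoming arrows to Prey: Prey <- -2·Grass + 2 no longer applies, and Prey = 3.
Since Predator is not a descendant of the intervened variable, it is unaffected.
Predator = -Grass + 5  [with Grass=2]  = 3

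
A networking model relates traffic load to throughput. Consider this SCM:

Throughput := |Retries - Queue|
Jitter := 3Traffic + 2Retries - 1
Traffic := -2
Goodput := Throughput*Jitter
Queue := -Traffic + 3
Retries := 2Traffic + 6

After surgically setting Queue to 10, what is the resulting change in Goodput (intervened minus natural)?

Under do(Queue=10), the mechanism Queue := -Traffic + 3 is discarded; Queue is fixed at 10.
Retries = 2Traffic + 6  [with Traffic=-2]  = 2
Jitter = 3Traffic + 2Retries - 1  [with Traffic=-2, Retries=2]  = -3
Throughput = |Retries - Queue|  [with Retries=2, Queue=10]  = 8
Goodput = Throughput*Jitter  [with Throughput=8, Jitter=-3]  = -24
Without intervention: Queue = -Traffic + 3  [with Traffic=-2]  = 5; Retries = 2Traffic + 6  [with Traffic=-2]  = 2; Jitter = 3Traffic + 2Retries - 1  [with Traffic=-2, Retries=2]  = -3; Throughput = |Retries - Queue|  [with Retries=2, Queue=5]  = 3; Goodput = Throughput*Jitter  [with Throughput=3, Jitter=-3]  = -9.
Change = -24 − (-9) = -15.

-15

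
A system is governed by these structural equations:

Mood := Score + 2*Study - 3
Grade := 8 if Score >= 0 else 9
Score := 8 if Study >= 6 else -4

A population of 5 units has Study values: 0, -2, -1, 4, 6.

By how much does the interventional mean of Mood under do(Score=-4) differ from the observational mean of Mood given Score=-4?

2.3

do(Score=-4) breaks Score's dependence on Study. With Score=-4 fixed, Mood across the units is -7, -11, -9, 1, 5, mean -4.2.
Conditioning on Score=-4 selects the 4 unit(s) with Study ∈ {0, -2, -1, 4}. Their Mood values: -7, -11, -9, 1. Mean = -6.5.
Difference = -4.2 − (-6.5) = 2.3.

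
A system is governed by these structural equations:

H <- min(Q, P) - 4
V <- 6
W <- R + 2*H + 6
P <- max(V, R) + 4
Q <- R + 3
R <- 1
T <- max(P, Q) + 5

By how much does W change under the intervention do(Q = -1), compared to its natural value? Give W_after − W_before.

The intervention breaks the incoming arrows to Q: Q <- R + 3 no longer applies, and Q = -1.
P = max(V, R) + 4  [with V=6, R=1]  = 10
H = min(Q, P) - 4  [with Q=-1, P=10]  = -5
W = R + 2*H + 6  [with R=1, H=-5]  = -3
Without intervention: P = max(V, R) + 4  [with V=6, R=1]  = 10; Q = R + 3  [with R=1]  = 4; H = min(Q, P) - 4  [with Q=4, P=10]  = 0; W = R + 2*H + 6  [with R=1, H=0]  = 7.
Change = -3 − 7 = -10.

-10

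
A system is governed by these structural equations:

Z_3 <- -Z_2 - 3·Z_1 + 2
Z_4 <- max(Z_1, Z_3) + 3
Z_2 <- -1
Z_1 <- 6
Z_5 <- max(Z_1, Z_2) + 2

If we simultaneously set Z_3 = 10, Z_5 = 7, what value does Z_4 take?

The joint intervention fixes Z_3 = 10, Z_5 = 7, removing each variable's own equation.
Z_4 = max(Z_1, Z_3) + 3  [with Z_1=6, Z_3=10]  = 13

13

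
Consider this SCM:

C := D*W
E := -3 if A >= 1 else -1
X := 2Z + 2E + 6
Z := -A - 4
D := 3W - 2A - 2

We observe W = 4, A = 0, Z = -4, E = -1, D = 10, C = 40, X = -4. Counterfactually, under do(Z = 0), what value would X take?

4

The intervention breaks the incoming arrows to Z: Z := -A - 4 no longer applies, and Z = 0.
E = -3 if A >= 1 else -1  [with A=0]  = -1
X = 2Z + 2E + 6  [with Z=0, E=-1]  = 4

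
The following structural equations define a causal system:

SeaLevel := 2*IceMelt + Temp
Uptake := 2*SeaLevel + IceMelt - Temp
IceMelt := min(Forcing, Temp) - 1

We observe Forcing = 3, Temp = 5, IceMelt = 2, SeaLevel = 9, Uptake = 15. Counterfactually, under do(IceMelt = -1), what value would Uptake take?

0

do(IceMelt=-1) replaces the equation IceMelt := min(Forcing, Temp) - 1 with the constant IceMelt = -1.
SeaLevel = 2*IceMelt + Temp  [with IceMelt=-1, Temp=5]  = 3
Uptake = 2*SeaLevel + IceMelt - Temp  [with SeaLevel=3, IceMelt=-1, Temp=5]  = 0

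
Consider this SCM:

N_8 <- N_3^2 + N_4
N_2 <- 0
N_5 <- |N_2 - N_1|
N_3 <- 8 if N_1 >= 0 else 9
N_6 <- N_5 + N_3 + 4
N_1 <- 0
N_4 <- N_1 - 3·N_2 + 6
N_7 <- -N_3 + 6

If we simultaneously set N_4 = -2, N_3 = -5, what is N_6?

The joint intervention fixes N_4 = -2, N_3 = -5, removing each variable's own equation.
N_5 = |N_2 - N_1|  [with N_2=0, N_1=0]  = 0
N_6 = N_5 + N_3 + 4  [with N_5=0, N_3=-5]  = -1

-1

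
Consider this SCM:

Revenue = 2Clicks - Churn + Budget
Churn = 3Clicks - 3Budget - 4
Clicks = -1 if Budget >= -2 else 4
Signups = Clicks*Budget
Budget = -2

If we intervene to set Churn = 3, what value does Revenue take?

-7

Intervening sets Churn = 3 and removes its equation (Churn = 3Clicks - 3Budget - 4).
Clicks = -1 if Budget >= -2 else 4  [with Budget=-2]  = -1
Revenue = 2Clicks - Churn + Budget  [with Clicks=-1, Churn=3, Budget=-2]  = -7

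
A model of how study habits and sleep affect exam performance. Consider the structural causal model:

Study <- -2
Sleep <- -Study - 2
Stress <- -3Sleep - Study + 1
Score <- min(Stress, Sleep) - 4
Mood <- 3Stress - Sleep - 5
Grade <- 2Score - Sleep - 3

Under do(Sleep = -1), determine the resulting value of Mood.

14

do(Sleep=-1) replaces the equation Sleep <- -Study - 2 with the constant Sleep = -1.
Stress = -3Sleep - Study + 1  [with Sleep=-1, Study=-2]  = 6
Mood = 3Stress - Sleep - 5  [with Stress=6, Sleep=-1]  = 14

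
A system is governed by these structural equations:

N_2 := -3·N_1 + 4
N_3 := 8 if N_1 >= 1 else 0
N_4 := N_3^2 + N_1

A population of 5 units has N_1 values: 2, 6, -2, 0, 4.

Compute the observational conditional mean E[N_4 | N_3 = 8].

68

Conditioning on N_3=8 selects the 3 unit(s) with N_1 ∈ {2, 6, 4}. Their N_4 values: 66, 70, 68. Mean = 68.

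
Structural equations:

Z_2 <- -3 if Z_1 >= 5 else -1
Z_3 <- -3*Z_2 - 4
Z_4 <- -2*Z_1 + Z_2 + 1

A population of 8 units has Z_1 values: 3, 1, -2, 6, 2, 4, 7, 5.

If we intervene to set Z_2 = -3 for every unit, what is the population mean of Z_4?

-8.5

Under do(Z_2=-3), Z_2's equation is replaced by Z_2=-3 for every unit. Per-unit Z_4: -8, -4, 2, -14, -6, -10, -16, -12. Mean = -8.5.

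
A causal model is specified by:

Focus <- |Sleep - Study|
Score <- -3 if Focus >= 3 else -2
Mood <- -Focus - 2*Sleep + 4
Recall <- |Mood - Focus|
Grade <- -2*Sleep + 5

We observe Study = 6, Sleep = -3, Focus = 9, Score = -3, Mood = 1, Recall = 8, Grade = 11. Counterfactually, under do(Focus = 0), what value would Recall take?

10

The intervention breaks the incoming arrows to Focus: Focus <- |Sleep - Study| no longer applies, and Focus = 0.
Mood = -Focus - 2*Sleep + 4  [with Focus=0, Sleep=-3]  = 10
Recall = |Mood - Focus|  [with Mood=10, Focus=0]  = 10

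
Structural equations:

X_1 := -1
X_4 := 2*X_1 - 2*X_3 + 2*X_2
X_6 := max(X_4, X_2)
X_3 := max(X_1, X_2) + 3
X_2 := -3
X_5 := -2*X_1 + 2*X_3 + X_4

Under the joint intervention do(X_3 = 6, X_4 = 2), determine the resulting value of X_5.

16

Setting X_3 = 6, X_4 = 2 by intervention discards those variables' equations.
X_5 = -2*X_1 + 2*X_3 + X_4  [with X_1=-1, X_3=6, X_4=2]  = 16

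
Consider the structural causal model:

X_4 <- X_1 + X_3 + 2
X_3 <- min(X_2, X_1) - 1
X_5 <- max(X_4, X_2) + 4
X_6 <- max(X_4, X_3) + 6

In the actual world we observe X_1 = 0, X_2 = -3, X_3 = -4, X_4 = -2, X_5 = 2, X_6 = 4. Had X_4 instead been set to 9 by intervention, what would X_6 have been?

15

Under do(X_4=9), the mechanism X_4 <- X_1 + X_3 + 2 is discarded; X_4 is fixed at 9.
X_3 = min(X_2, X_1) - 1  [with X_2=-3, X_1=0]  = -4
X_6 = max(X_4, X_3) + 6  [with X_4=9, X_3=-4]  = 15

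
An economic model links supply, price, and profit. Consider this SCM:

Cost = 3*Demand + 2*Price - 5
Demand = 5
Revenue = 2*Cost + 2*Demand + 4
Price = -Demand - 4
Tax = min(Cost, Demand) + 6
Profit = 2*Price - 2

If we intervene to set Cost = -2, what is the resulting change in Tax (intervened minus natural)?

6

do(Cost=-2) replaces the equation Cost = 3*Demand + 2*Price - 5 with the constant Cost = -2.
Tax = min(Cost, Demand) + 6  [with Cost=-2, Demand=5]  = 4
Without intervention: Price = -Demand - 4  [with Demand=5]  = -9; Cost = 3*Demand + 2*Price - 5  [with Demand=5, Price=-9]  = -8; Tax = min(Cost, Demand) + 6  [with Cost=-8, Demand=5]  = -2.
Change = 4 − (-2) = 6.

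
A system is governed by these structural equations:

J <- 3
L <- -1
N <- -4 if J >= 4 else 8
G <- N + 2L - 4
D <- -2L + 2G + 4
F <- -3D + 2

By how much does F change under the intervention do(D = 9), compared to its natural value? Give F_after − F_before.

The intervention breaks the incoming arrows to D: D <- -2L + 2G + 4 no longer applies, and D = 9.
F = -3D + 2  [with D=9]  = -25
Without intervention: N = -4 if J >= 4 else 8  [with J=3]  = 8; G = N + 2L - 4  [with N=8, L=-1]  = 2; D = -2L + 2G + 4  [with L=-1, G=2]  = 10; F = -3D + 2  [with D=10]  = -28.
Change = -25 − (-28) = 3.

3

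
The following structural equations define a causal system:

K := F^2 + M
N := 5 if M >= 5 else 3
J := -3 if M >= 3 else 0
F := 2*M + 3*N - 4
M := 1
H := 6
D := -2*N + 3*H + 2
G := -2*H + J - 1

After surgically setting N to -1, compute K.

The intervention breaks the incoming arrows to N: N := 5 if M >= 5 else 3 no longer applies, and N = -1.
F = 2*M + 3*N - 4  [with M=1, N=-1]  = -5
K = F^2 + M  [with F=-5, M=1]  = 26

26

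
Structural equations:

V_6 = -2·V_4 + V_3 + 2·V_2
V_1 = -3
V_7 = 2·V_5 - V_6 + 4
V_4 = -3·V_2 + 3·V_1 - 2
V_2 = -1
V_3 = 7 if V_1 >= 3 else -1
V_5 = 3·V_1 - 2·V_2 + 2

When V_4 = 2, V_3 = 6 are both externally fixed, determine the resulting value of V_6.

0

The joint intervention fixes V_4 = 2, V_3 = 6, removing each variable's own equation.
V_6 = -2·V_4 + V_3 + 2·V_2  [with V_4=2, V_3=6, V_2=-1]  = 0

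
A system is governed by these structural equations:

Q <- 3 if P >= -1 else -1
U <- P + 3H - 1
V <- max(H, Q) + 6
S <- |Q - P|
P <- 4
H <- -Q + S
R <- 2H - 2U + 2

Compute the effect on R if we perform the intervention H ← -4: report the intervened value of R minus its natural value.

The intervention breaks the incoming arrows to H: H <- -Q + S no longer applies, and H = -4.
U = P + 3H - 1  [with P=4, H=-4]  = -9
R = 2H - 2U + 2  [with H=-4, U=-9]  = 12
Without intervention: Q = 3 if P >= -1 else -1  [with P=4]  = 3; S = |Q - P|  [with Q=3, P=4]  = 1; H = -Q + S  [with Q=3, S=1]  = -2; U = P + 3H - 1  [with P=4, H=-2]  = -3; R = 2H - 2U + 2  [with H=-2, U=-3]  = 4.
Change = 12 − 4 = 8.

8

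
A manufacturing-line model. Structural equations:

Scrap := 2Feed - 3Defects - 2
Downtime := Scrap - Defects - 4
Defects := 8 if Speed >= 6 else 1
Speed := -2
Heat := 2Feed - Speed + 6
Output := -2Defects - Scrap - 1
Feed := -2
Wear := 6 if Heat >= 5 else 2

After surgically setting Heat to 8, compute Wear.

6

The intervention breaks the incoming arrows to Heat: Heat := 2Feed - Speed + 6 no longer applies, and Heat = 8.
Wear = 6 if Heat >= 5 else 2  [with Heat=8]  = 6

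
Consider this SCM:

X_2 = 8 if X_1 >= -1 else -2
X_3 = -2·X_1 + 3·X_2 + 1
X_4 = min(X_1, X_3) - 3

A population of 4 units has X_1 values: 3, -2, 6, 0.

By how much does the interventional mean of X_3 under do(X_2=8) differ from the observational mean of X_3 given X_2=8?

2.5

Every unit gets X_2=8 under the intervention. X_3 values become 19, 29, 13, 25; E[X_3|do(X_2=8)] = 21.5.
Conditioning on X_2=8 selects the 3 unit(s) with X_1 ∈ {3, 6, 0}. Their X_3 values: 19, 13, 25. Mean = 19.
Difference = 21.5 − 19 = 2.5.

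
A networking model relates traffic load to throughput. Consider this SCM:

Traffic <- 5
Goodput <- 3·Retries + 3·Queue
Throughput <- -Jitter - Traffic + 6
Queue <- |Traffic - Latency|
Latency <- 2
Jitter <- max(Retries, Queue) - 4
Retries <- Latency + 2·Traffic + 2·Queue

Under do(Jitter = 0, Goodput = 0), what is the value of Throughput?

1

Under do(Jitter = 0, Goodput = 0), each intervened variable's structural equation is replaced by its fixed value.
Throughput = -Jitter - Traffic + 6  [with Jitter=0, Traffic=5]  = 1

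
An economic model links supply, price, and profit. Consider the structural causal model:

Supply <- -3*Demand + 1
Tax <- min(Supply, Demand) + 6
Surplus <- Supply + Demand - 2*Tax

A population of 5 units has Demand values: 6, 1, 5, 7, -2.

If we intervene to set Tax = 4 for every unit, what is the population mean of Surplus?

-13.8

Under do(Tax=4), Tax's equation is replaced by Tax=4 for every unit. Per-unit Surplus: -19, -9, -17, -21, -3. Mean = -13.8.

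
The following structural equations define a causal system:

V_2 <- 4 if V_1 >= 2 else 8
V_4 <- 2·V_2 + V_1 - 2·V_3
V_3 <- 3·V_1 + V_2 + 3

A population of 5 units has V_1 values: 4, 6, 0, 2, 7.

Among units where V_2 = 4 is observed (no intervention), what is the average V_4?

-29.75

Conditioning on V_2=4 selects the 4 unit(s) with V_1 ∈ {4, 6, 2, 7}. Their V_4 values: -26, -36, -16, -41. Mean = -29.75.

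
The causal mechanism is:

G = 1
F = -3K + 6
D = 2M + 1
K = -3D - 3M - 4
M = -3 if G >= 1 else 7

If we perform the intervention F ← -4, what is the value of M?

-3

Under do(F=-4), the mechanism F = -3K + 6 is discarded; F is fixed at -4.
No directed path runs from F to M, so M keeps its natural value.
M = -3 if G >= 1 else 7  [with G=1]  = -3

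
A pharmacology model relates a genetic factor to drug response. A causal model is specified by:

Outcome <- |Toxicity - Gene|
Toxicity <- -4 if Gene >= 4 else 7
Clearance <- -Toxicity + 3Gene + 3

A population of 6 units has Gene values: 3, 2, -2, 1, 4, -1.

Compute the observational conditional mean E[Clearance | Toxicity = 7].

E[Clearance|Toxicity=7] averages over only the 5 units with Toxicity=7 (Gene = 3, 2, -2, 1, -1): Clearance = 5, 2, -10, -1, -7, mean -2.2.

-2.2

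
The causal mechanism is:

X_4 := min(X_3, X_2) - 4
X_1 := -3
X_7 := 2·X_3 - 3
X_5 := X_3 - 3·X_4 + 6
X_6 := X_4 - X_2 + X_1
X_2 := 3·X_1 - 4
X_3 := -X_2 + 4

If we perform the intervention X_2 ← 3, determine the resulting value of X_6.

-9

Under do(X_2=3), the mechanism X_2 := 3·X_1 - 4 is discarded; X_2 is fixed at 3.
X_3 = -X_2 + 4  [with X_2=3]  = 1
X_4 = min(X_3, X_2) - 4  [with X_3=1, X_2=3]  = -3
X_6 = X_4 - X_2 + X_1  [with X_4=-3, X_2=3, X_1=-3]  = -9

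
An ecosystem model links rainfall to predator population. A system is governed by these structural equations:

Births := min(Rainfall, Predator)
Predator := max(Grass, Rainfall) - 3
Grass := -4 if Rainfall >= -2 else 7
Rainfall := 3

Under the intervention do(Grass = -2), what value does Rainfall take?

3

Under do(Grass=-2), the mechanism Grass := -4 if Rainfall >= -2 else 7 is discarded; Grass is fixed at -2.
Rainfall is not downstream of the intervention, so its value is determined by the original equations.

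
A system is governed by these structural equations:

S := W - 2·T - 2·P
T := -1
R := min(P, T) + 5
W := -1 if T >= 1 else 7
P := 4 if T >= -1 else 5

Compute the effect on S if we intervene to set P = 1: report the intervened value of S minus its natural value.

6

Under do(P=1), the mechanism P := 4 if T >= -1 else 5 is discarded; P is fixed at 1.
W = -1 if T >= 1 else 7  [with T=-1]  = 7
S = W - 2·T - 2·P  [with W=7, T=-1, P=1]  = 7
Without intervention: P = 4 if T >= -1 else 5  [with T=-1]  = 4; W = -1 if T >= 1 else 7  [with T=-1]  = 7; S = W - 2·T - 2·P  [with W=7, T=-1, P=4]  = 1.
Change = 7 − 1 = 6.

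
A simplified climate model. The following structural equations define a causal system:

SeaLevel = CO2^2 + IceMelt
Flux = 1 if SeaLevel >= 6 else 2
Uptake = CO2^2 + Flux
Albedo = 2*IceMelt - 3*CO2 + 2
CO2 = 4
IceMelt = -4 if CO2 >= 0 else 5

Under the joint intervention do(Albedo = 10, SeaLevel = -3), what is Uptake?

Setting Albedo = 10, SeaLevel = -3 by intervention discards those variables' equations.
Flux = 1 if SeaLevel >= 6 else 2  [with SeaLevel=-3]  = 2
Uptake = CO2^2 + Flux  [with CO2=4, Flux=2]  = 18

18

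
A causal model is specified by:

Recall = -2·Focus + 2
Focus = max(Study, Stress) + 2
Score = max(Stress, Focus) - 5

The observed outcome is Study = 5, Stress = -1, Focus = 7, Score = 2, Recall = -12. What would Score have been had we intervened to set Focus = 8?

The intervention breaks the incoming arrows to Focus: Focus = max(Study, Stress) + 2 no longer applies, and Focus = 8.
Score = max(Stress, Focus) - 5  [with Stress=-1, Focus=8]  = 3

3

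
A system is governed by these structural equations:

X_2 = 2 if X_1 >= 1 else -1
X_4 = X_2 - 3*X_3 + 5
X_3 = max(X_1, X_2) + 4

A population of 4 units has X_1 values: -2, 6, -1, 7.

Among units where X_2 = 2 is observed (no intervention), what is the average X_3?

10.5

Observing X_2=2 restricts to units where X_2's equation naturally yields 2: X_1 ∈ {6, 7}. In that subpopulation X_3 = 10, 11, mean 10.5.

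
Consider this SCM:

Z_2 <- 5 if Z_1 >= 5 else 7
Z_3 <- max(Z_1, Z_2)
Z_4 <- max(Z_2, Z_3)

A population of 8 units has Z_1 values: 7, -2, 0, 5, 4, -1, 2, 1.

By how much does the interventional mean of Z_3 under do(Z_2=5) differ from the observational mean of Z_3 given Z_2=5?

Every unit gets Z_2=5 under the intervention. Z_3 values become 7, 5, 5, 5, 5, 5, 5, 5; E[Z_3|do(Z_2=5)] = 5.25.
E[Z_3|Z_2=5] averages over only the 2 units with Z_2=5 (Z_1 = 7, 5): Z_3 = 7, 5, mean 6.
Difference = 5.25 − 6 = -0.75.

-0.75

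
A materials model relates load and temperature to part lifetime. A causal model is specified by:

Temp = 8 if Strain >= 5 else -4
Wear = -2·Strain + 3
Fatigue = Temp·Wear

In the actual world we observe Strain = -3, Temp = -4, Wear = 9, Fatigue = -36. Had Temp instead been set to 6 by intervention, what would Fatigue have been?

Under do(Temp=6), the mechanism Temp = 8 if Strain >= 5 else -4 is discarded; Temp is fixed at 6.
Wear = -2·Strain + 3  [with Strain=-3]  = 9
Fatigue = Temp·Wear  [with Temp=6, Wear=9]  = 54

54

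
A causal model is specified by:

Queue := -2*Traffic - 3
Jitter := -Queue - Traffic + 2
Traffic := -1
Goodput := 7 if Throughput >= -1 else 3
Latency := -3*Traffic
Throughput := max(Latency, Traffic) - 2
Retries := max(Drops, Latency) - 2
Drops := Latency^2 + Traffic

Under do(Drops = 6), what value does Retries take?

Intervening sets Drops = 6 and removes its equation (Drops := Latency^2 + Traffic).
Latency = -3*Traffic  [with Traffic=-1]  = 3
Retries = max(Drops, Latency) - 2  [with Drops=6, Latency=3]  = 4

4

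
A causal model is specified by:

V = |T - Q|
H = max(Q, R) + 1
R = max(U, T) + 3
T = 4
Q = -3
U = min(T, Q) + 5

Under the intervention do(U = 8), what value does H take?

The intervention breaks the incoming arrows to U: U = min(T, Q) + 5 no longer applies, and U = 8.
R = max(U, T) + 3  [with U=8, T=4]  = 11
H = max(Q, R) + 1  [with Q=-3, R=11]  = 12

12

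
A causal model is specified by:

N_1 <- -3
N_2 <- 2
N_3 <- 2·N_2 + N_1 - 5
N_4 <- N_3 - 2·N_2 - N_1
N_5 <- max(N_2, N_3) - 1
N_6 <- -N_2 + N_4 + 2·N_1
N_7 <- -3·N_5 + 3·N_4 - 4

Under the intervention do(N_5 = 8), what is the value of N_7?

-43

Under do(N_5=8), the mechanism N_5 <- max(N_2, N_3) - 1 is discarded; N_5 is fixed at 8.
N_3 = 2·N_2 + N_1 - 5  [with N_2=2, N_1=-3]  = -4
N_4 = N_3 - 2·N_2 - N_1  [with N_3=-4, N_2=2, N_1=-3]  = -5
N_7 = -3·N_5 + 3·N_4 - 4  [with N_5=8, N_4=-5]  = -43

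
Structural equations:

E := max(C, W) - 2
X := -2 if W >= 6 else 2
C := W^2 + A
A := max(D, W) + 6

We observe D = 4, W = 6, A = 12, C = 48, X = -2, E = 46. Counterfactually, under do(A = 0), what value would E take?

The intervention breaks the incoming arrows to A: A := max(D, W) + 6 no longer applies, and A = 0.
C = W^2 + A  [with W=6, A=0]  = 36
E = max(C, W) - 2  [with C=36, W=6]  = 34

34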